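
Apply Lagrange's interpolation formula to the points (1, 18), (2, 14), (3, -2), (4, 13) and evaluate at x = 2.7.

Lagrange interpolation formula:
P(x) = Σ yᵢ × Lᵢ(x)
where Lᵢ(x) = Π_{j≠i} (x - xⱼ)/(xᵢ - xⱼ)

L_0(2.7) = (2.7 - 2)/(1 - 2) × (2.7 - 3)/(1 - 3) × (2.7 - 4)/(1 - 4) = -0.045500
L_1(2.7) = (2.7 - 1)/(2 - 1) × (2.7 - 3)/(2 - 3) × (2.7 - 4)/(2 - 4) = 0.331500
L_2(2.7) = (2.7 - 1)/(3 - 1) × (2.7 - 2)/(3 - 2) × (2.7 - 4)/(3 - 4) = 0.773500
L_3(2.7) = (2.7 - 1)/(4 - 1) × (2.7 - 2)/(4 - 2) × (2.7 - 3)/(4 - 3) = -0.059500

P(2.7) = 18×L_0(2.7) + 14×L_1(2.7) + (-2)×L_2(2.7) + 13×L_3(2.7)
P(2.7) = 1.501500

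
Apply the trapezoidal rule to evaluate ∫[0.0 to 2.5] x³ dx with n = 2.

f(x) = x³
a = 0.0, b = 2.5, n = 2
h = (b - a)/n = 1.250000

Trapezoidal rule: (h/2)[f(x₀) + 2f(x₁) + 2f(x₂) + ... + f(xₙ)]

x_0 = 0.0000, f(x_0) = 0.000000, coefficient = 1
x_1 = 1.2500, f(x_1) = 1.953125, coefficient = 2
x_2 = 2.5000, f(x_2) = 15.625000, coefficient = 1

I ≈ (1.250000/2) × 19.531250 = 12.207031
Exact value: 9.765625
Error: 2.441406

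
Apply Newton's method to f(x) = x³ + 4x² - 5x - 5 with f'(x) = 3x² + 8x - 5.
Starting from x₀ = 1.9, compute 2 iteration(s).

f(x) = x³ + 4x² - 5x - 5
f'(x) = 3x² + 8x - 5
x₀ = 1.9

Newton-Raphson formula: x_{n+1} = x_n - f(x_n)/f'(x_n)

Iteration 1:
  f(1.900000) = 6.799000
  f'(1.900000) = 21.030000
  x_1 = 1.900000 - 6.799000/21.030000 = 1.576700
Iteration 2:
  f(1.576700) = 0.980080
  f'(1.576700) = 15.071548
  x_2 = 1.576700 - 0.980080/15.071548 = 1.511671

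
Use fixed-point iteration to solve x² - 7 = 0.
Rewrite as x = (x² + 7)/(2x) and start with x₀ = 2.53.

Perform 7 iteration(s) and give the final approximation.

Equation: x² - 7 = 0
Fixed-point form: x = (x² + 7)/(2x)
x₀ = 2.53

x_1 = g(2.530000) = 2.648399
x_2 = g(2.648399) = 2.645753
x_3 = g(2.645753) = 2.645751
x_4 = g(2.645751) = 2.645751
x_5 = g(2.645751) = 2.645751
x_6 = g(2.645751) = 2.645751
x_7 = g(2.645751) = 2.645751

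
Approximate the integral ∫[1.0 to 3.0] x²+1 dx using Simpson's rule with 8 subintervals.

f(x) = x²+1
a = 1.0, b = 3.0, n = 8
h = (b - a)/n = 0.250000

Simpson's rule: (h/3)[f(x₀) + 4f(x₁) + 2f(x₂) + ... + f(xₙ)]

x_0 = 1.0000, f(x_0) = 2.000000, coefficient = 1
x_1 = 1.2500, f(x_1) = 2.562500, coefficient = 4
x_2 = 1.5000, f(x_2) = 3.250000, coefficient = 2
x_3 = 1.7500, f(x_3) = 4.062500, coefficient = 4
x_4 = 2.0000, f(x_4) = 5.000000, coefficient = 2
x_5 = 2.2500, f(x_5) = 6.062500, coefficient = 4
x_6 = 2.5000, f(x_6) = 7.250000, coefficient = 2
x_7 = 2.7500, f(x_7) = 8.562500, coefficient = 4
x_8 = 3.0000, f(x_8) = 10.000000, coefficient = 1

I ≈ (0.250000/3) × 128.000000 = 10.666667
Exact value: 10.666667
Error: 0.000000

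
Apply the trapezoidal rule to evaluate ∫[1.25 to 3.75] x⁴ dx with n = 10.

f(x) = x⁴
a = 1.25, b = 3.75, n = 10
h = (b - a)/n = 0.250000

Trapezoidal rule: (h/2)[f(x₀) + 2f(x₁) + 2f(x₂) + ... + f(xₙ)]

x_0 = 1.2500, f(x_0) = 2.441406, coefficient = 1
x_1 = 1.5000, f(x_1) = 5.062500, coefficient = 2
x_2 = 1.7500, f(x_2) = 9.378906, coefficient = 2
x_3 = 2.0000, f(x_3) = 16.000000, coefficient = 2
x_4 = 2.2500, f(x_4) = 25.628906, coefficient = 2
x_5 = 2.5000, f(x_5) = 39.062500, coefficient = 2
x_6 = 2.7500, f(x_6) = 57.191406, coefficient = 2
x_7 = 3.0000, f(x_7) = 81.000000, coefficient = 2
x_8 = 3.2500, f(x_8) = 111.566406, coefficient = 2
x_9 = 3.5000, f(x_9) = 150.062500, coefficient = 2
x_10 = 3.7500, f(x_10) = 197.753906, coefficient = 1

I ≈ (0.250000/2) × 1190.101562 = 148.762695
Exact value: 147.705078
Error: 1.057617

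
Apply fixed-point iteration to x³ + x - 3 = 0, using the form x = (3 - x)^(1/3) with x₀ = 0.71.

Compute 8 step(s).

Equation: x³ + x - 3 = 0
Fixed-point form: x = (3 - x)^(1/3)
x₀ = 0.71

x_1 = g(0.710000) = 1.318090
x_2 = g(1.318090) = 1.189235
x_3 = g(1.189235) = 1.218861
x_4 = g(1.218861) = 1.212177
x_5 = g(1.212177) = 1.213691
x_6 = g(1.213691) = 1.213348
x_7 = g(1.213348) = 1.213426
x_8 = g(1.213426) = 1.213408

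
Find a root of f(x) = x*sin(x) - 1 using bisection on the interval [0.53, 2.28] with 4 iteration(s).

f(x) = x*sin(x) - 1
Initial interval: [0.53, 2.28]

Iteration 1:
  c_1 = (0.530000 + 2.280000)/2 = 1.405000
  f(c_1) = f(1.405000) = 0.385734
  f(a) × f(c) < 0, new interval: [0.530000, 1.405000]
Iteration 2:
  c_2 = (0.530000 + 1.405000)/2 = 0.967500
  f(c_2) = f(0.967500) = -0.203293
  f(a) × f(c) ≥ 0, new interval: [0.967500, 1.405000]
Iteration 3:
  c_3 = (0.967500 + 1.405000)/2 = 1.186250
  f(c_3) = f(1.186250) = 0.099617
  f(a) × f(c) < 0, new interval: [0.967500, 1.186250]
Iteration 4:
  c_4 = (0.967500 + 1.186250)/2 = 1.076875
  f(c_4) = f(1.076875) = -0.051832
  f(a) × f(c) ≥ 0, new interval: [1.076875, 1.186250]

After 4 iteration(s), the approximation is c_4 = 1.076875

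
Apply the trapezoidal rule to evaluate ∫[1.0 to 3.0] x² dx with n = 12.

f(x) = x²
a = 1.0, b = 3.0, n = 12
h = (b - a)/n = 0.166667

Trapezoidal rule: (h/2)[f(x₀) + 2f(x₁) + 2f(x₂) + ... + f(xₙ)]

x_0 = 1.0000, f(x_0) = 1.000000, coefficient = 1
x_1 = 1.1667, f(x_1) = 1.361111, coefficient = 2
x_2 = 1.3333, f(x_2) = 1.777778, coefficient = 2
x_3 = 1.5000, f(x_3) = 2.250000, coefficient = 2
x_4 = 1.6667, f(x_4) = 2.777778, coefficient = 2
x_5 = 1.8333, f(x_5) = 3.361111, coefficient = 2
x_6 = 2.0000, f(x_6) = 4.000000, coefficient = 2
x_7 = 2.1667, f(x_7) = 4.694444, coefficient = 2
x_8 = 2.3333, f(x_8) = 5.444444, coefficient = 2
x_9 = 2.5000, f(x_9) = 6.250000, coefficient = 2
x_10 = 2.6667, f(x_10) = 7.111111, coefficient = 2
x_11 = 2.8333, f(x_11) = 8.027778, coefficient = 2
x_12 = 3.0000, f(x_12) = 9.000000, coefficient = 1

I ≈ (0.166667/2) × 104.111111 = 8.675926
Exact value: 8.666667
Error: 0.009259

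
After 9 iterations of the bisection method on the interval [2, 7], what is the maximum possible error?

Bisection error bound: |error| ≤ (b-a)/2^n
|error| ≤ (7 - 2)/2^9 = 5/2^9
|error| ≤ 0.0097656250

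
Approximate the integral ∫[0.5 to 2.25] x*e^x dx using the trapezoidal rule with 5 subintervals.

f(x) = x*e^x
a = 0.5, b = 2.25, n = 5
h = (b - a)/n = 0.350000

Trapezoidal rule: (h/2)[f(x₀) + 2f(x₁) + 2f(x₂) + ... + f(xₙ)]

x_0 = 0.5000, f(x_0) = 0.824361, coefficient = 1
x_1 = 0.8500, f(x_1) = 1.988700, coefficient = 2
x_2 = 1.2000, f(x_2) = 3.984140, coefficient = 2
x_3 = 1.5500, f(x_3) = 7.302779, coefficient = 2
x_4 = 1.9000, f(x_4) = 12.703199, coefficient = 2
x_5 = 2.2500, f(x_5) = 21.347406, coefficient = 1

I ≈ (0.350000/2) × 74.129403 = 12.972646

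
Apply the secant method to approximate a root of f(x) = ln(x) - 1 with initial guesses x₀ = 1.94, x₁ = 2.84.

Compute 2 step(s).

f(x) = ln(x) - 1
x₀ = 1.94, x₁ = 2.84

Secant formula: x_{n+1} = x_n - f(x_n)(x_n - x_{n-1})/(f(x_n) - f(x_{n-1}))

Iteration 1:
  f(1.940000) = -0.337312
  f(2.840000) = 0.043804
  x_2 = 2.840000 - 0.043804×(2.840000 - 1.940000)/(0.043804 - (-0.337312))
       = 2.736557
Iteration 2:
  f(2.840000) = 0.043804
  f(2.736557) = 0.006701
  x_3 = 2.736557 - 0.006701×(2.736557 - 2.840000)/(0.006701 - 0.043804)
       = 2.717876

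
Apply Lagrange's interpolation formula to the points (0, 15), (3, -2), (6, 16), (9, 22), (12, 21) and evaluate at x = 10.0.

Lagrange interpolation formula:
P(x) = Σ yᵢ × Lᵢ(x)
where Lᵢ(x) = Π_{j≠i} (x - xⱼ)/(xᵢ - xⱼ)

L_0(10.0) = (10.0 - 3)/(0 - 3) × (10.0 - 6)/(0 - 6) × (10.0 - 9)/(0 - 9) × (10.0 - 12)/(0 - 12) = -0.028807
L_1(10.0) = (10.0 - 0)/(3 - 0) × (10.0 - 6)/(3 - 6) × (10.0 - 9)/(3 - 9) × (10.0 - 12)/(3 - 12) = 0.164609
L_2(10.0) = (10.0 - 0)/(6 - 0) × (10.0 - 3)/(6 - 3) × (10.0 - 9)/(6 - 9) × (10.0 - 12)/(6 - 12) = -0.432099
L_3(10.0) = (10.0 - 0)/(9 - 0) × (10.0 - 3)/(9 - 3) × (10.0 - 6)/(9 - 6) × (10.0 - 12)/(9 - 12) = 1.152263
L_4(10.0) = (10.0 - 0)/(12 - 0) × (10.0 - 3)/(12 - 3) × (10.0 - 6)/(12 - 6) × (10.0 - 9)/(12 - 9) = 0.144033

P(10.0) = 15×L_0(10.0) + (-2)×L_1(10.0) + 16×L_2(10.0) + 22×L_3(10.0) + 21×L_4(10.0)
P(10.0) = 20.699588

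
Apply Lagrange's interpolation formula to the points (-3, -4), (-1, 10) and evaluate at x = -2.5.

Lagrange interpolation formula:
P(x) = Σ yᵢ × Lᵢ(x)
where Lᵢ(x) = Π_{j≠i} (x - xⱼ)/(xᵢ - xⱼ)

L_0(-2.5) = (-2.5 - (-1))/(-3 - (-1)) = 0.750000
L_1(-2.5) = (-2.5 - (-3))/(-1 - (-3)) = 0.250000

P(-2.5) = (-4)×L_0(-2.5) + 10×L_1(-2.5)
P(-2.5) = -0.500000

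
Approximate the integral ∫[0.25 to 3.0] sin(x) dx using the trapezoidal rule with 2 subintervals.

f(x) = sin(x)
a = 0.25, b = 3.0, n = 2
h = (b - a)/n = 1.375000

Trapezoidal rule: (h/2)[f(x₀) + 2f(x₁) + 2f(x₂) + ... + f(xₙ)]

x_0 = 0.2500, f(x_0) = 0.247404, coefficient = 1
x_1 = 1.6250, f(x_1) = 0.998531, coefficient = 2
x_2 = 3.0000, f(x_2) = 0.141120, coefficient = 1

I ≈ (1.375000/2) × 2.385587 = 1.640091
Exact value: 1.958905
Error: 0.318814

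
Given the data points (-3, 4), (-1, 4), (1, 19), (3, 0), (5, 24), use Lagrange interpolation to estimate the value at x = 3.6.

Lagrange interpolation formula:
P(x) = Σ yᵢ × Lᵢ(x)
where Lᵢ(x) = Π_{j≠i} (x - xⱼ)/(xᵢ - xⱼ)

L_0(3.6) = (3.6 - (-1))/(-3 - (-1)) × (3.6 - 1)/(-3 - 1) × (3.6 - 3)/(-3 - 3) × (3.6 - 5)/(-3 - 5) = -0.026163
L_1(3.6) = (3.6 - (-3))/(-1 - (-3)) × (3.6 - 1)/(-1 - 1) × (3.6 - 3)/(-1 - 3) × (3.6 - 5)/(-1 - 5) = 0.150150
L_2(3.6) = (3.6 - (-3))/(1 - (-3)) × (3.6 - (-1))/(1 - (-1)) × (3.6 - 3)/(1 - 3) × (3.6 - 5)/(1 - 5) = -0.398475
L_3(3.6) = (3.6 - (-3))/(3 - (-3)) × (3.6 - (-1))/(3 - (-1)) × (3.6 - 1)/(3 - 1) × (3.6 - 5)/(3 - 5) = 1.151150
L_4(3.6) = (3.6 - (-3))/(5 - (-3)) × (3.6 - (-1))/(5 - (-1)) × (3.6 - 1)/(5 - 1) × (3.6 - 3)/(5 - 3) = 0.123338

P(3.6) = 4×L_0(3.6) + 4×L_1(3.6) + 19×L_2(3.6) + 0×L_3(3.6) + 24×L_4(3.6)
P(3.6) = -4.114975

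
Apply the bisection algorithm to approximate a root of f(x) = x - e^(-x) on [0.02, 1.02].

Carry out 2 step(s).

f(x) = x - e^(-x)
Initial interval: [0.02, 1.02]

Iteration 1:
  c_1 = (0.020000 + 1.020000)/2 = 0.520000
  f(c_1) = f(0.520000) = -0.074521
  f(a) × f(c) ≥ 0, new interval: [0.520000, 1.020000]
Iteration 2:
  c_2 = (0.520000 + 1.020000)/2 = 0.770000
  f(c_2) = f(0.770000) = 0.306987
  f(a) × f(c) < 0, new interval: [0.520000, 0.770000]

After 2 iteration(s), the approximation is c_2 = 0.770000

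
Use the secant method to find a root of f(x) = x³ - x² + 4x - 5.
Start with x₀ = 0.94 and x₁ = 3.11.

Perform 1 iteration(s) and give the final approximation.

f(x) = x³ - x² + 4x - 5
x₀ = 0.94, x₁ = 3.11

Secant formula: x_{n+1} = x_n - f(x_n)(x_n - x_{n-1})/(f(x_n) - f(x_{n-1}))

Iteration 1:
  f(0.940000) = -1.293016
  f(3.110000) = 27.848131
  x_2 = 3.110000 - 27.848131×(3.110000 - 0.940000)/(27.848131 - (-1.293016))
       = 1.036285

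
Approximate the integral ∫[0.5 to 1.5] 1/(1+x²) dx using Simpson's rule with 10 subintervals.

f(x) = 1/(1+x²)
a = 0.5, b = 1.5, n = 10
h = (b - a)/n = 0.100000

Simpson's rule: (h/3)[f(x₀) + 4f(x₁) + 2f(x₂) + ... + f(xₙ)]

x_0 = 0.5000, f(x_0) = 0.800000, coefficient = 1
x_1 = 0.6000, f(x_1) = 0.735294, coefficient = 4
x_2 = 0.7000, f(x_2) = 0.671141, coefficient = 2
x_3 = 0.8000, f(x_3) = 0.609756, coefficient = 4
x_4 = 0.9000, f(x_4) = 0.552486, coefficient = 2
x_5 = 1.0000, f(x_5) = 0.500000, coefficient = 4
x_6 = 1.1000, f(x_6) = 0.452489, coefficient = 2
x_7 = 1.2000, f(x_7) = 0.409836, coefficient = 4
x_8 = 1.3000, f(x_8) = 0.371747, coefficient = 2
x_9 = 1.4000, f(x_9) = 0.337838, coefficient = 4
x_10 = 1.5000, f(x_10) = 0.307692, coefficient = 1

I ≈ (0.100000/3) × 15.574315 = 0.519144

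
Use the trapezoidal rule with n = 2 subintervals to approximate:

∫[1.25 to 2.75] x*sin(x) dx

f(x) = x*sin(x)
a = 1.25, b = 2.75, n = 2
h = (b - a)/n = 0.750000

Trapezoidal rule: (h/2)[f(x₀) + 2f(x₁) + 2f(x₂) + ... + f(xₙ)]

x_0 = 1.2500, f(x_0) = 1.186231, coefficient = 1
x_1 = 2.0000, f(x_1) = 1.818595, coefficient = 2
x_2 = 2.7500, f(x_2) = 1.049568, coefficient = 1

I ≈ (0.750000/2) × 5.872988 = 2.202371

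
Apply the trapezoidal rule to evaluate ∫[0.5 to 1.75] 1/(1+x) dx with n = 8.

f(x) = 1/(1+x)
a = 0.5, b = 1.75, n = 8
h = (b - a)/n = 0.156250

Trapezoidal rule: (h/2)[f(x₀) + 2f(x₁) + 2f(x₂) + ... + f(xₙ)]

x_0 = 0.5000, f(x_0) = 0.666667, coefficient = 1
x_1 = 0.6562, f(x_1) = 0.603774, coefficient = 2
x_2 = 0.8125, f(x_2) = 0.551724, coefficient = 2
x_3 = 0.9688, f(x_3) = 0.507937, coefficient = 2
x_4 = 1.1250, f(x_4) = 0.470588, coefficient = 2
x_5 = 1.2812, f(x_5) = 0.438356, coefficient = 2
x_6 = 1.4375, f(x_6) = 0.410256, coefficient = 2
x_7 = 1.5938, f(x_7) = 0.385542, coefficient = 2
x_8 = 1.7500, f(x_8) = 0.363636, coefficient = 1

I ≈ (0.156250/2) × 7.766657 = 0.606770
Exact value: 0.606136
Error: 0.000634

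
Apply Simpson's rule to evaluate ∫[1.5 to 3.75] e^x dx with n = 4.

f(x) = e^x
a = 1.5, b = 3.75, n = 4
h = (b - a)/n = 0.562500

Simpson's rule: (h/3)[f(x₀) + 4f(x₁) + 2f(x₂) + ... + f(xₙ)]

x_0 = 1.5000, f(x_0) = 4.481689, coefficient = 1
x_1 = 2.0625, f(x_1) = 7.865609, coefficient = 4
x_2 = 2.6250, f(x_2) = 13.804574, coefficient = 2
x_3 = 3.1875, f(x_3) = 24.227782, coefficient = 4
x_4 = 3.7500, f(x_4) = 42.521082, coefficient = 1

I ≈ (0.562500/3) × 202.985485 = 38.059779
Exact value: 38.039393
Error: 0.020386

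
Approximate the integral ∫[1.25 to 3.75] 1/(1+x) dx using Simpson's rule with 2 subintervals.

f(x) = 1/(1+x)
a = 1.25, b = 3.75, n = 2
h = (b - a)/n = 1.250000

Simpson's rule: (h/3)[f(x₀) + 4f(x₁) + 2f(x₂) + ... + f(xₙ)]

x_0 = 1.2500, f(x_0) = 0.444444, coefficient = 1
x_1 = 2.5000, f(x_1) = 0.285714, coefficient = 4
x_2 = 3.7500, f(x_2) = 0.210526, coefficient = 1

I ≈ (1.250000/3) × 1.797828 = 0.749095
Exact value: 0.747214
Error: 0.001881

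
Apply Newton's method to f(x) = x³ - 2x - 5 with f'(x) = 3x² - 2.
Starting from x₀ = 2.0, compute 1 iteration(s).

f(x) = x³ - 2x - 5
f'(x) = 3x² - 2
x₀ = 2.0

Newton-Raphson formula: x_{n+1} = x_n - f(x_n)/f'(x_n)

Iteration 1:
  f(2.000000) = -1.000000
  f'(2.000000) = 10.000000
  x_1 = 2.000000 - (-1.000000)/10.000000 = 2.100000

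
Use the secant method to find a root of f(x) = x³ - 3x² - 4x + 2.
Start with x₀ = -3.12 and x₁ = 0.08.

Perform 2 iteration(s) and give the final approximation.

f(x) = x³ - 3x² - 4x + 2
x₀ = -3.12, x₁ = 0.08

Secant formula: x_{n+1} = x_n - f(x_n)(x_n - x_{n-1})/(f(x_n) - f(x_{n-1}))

Iteration 1:
  f(-3.120000) = -45.094528
  f(0.080000) = 1.661312
  x_2 = 0.080000 - 1.661312×(0.080000 - (-3.120000))/(1.661312 - (-45.094528))
       = -0.033701
Iteration 2:
  f(0.080000) = 1.661312
  f(-0.033701) = 2.131359
  x_3 = -0.033701 - 2.131359×(-0.033701 - 0.080000)/(2.131359 - 1.661312)
       = 0.481860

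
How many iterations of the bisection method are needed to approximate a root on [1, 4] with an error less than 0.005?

We need (b-a)/2^n ≤ 0.005
(4 - 1)/2^n ≤ 0.005
3/2^n ≤ 0.005
2^n ≥ 600
n ≥ log₂(600) = 9.23
n ≥ 10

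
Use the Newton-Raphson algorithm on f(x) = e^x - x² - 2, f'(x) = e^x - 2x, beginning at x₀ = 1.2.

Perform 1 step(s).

f(x) = e^x - x² - 2
f'(x) = e^x - 2x
x₀ = 1.2

Newton-Raphson formula: x_{n+1} = x_n - f(x_n)/f'(x_n)

Iteration 1:
  f(1.200000) = -0.119883
  f'(1.200000) = 0.920117
  x_1 = 1.200000 - (-0.119883)/0.920117 = 1.330291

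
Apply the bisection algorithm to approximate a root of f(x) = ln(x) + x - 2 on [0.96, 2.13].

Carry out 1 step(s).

f(x) = ln(x) + x - 2
Initial interval: [0.96, 2.13]

Iteration 1:
  c_1 = (0.960000 + 2.130000)/2 = 1.545000
  f(c_1) = f(1.545000) = -0.019976
  f(a) × f(c) ≥ 0, new interval: [1.545000, 2.130000]

After 1 iteration(s), the approximation is c_1 = 1.545000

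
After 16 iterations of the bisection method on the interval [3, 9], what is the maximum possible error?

Bisection error bound: |error| ≤ (b-a)/2^n
|error| ≤ (9 - 3)/2^16 = 6/2^16
|error| ≤ 0.0000915527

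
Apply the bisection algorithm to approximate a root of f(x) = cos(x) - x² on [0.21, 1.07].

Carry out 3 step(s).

f(x) = cos(x) - x²
Initial interval: [0.21, 1.07]

Iteration 1:
  c_1 = (0.210000 + 1.070000)/2 = 0.640000
  f(c_1) = f(0.640000) = 0.392496
  f(a) × f(c) ≥ 0, new interval: [0.640000, 1.070000]
Iteration 2:
  c_2 = (0.640000 + 1.070000)/2 = 0.855000
  f(c_2) = f(0.855000) = -0.074806
  f(a) × f(c) < 0, new interval: [0.640000, 0.855000]
Iteration 3:
  c_3 = (0.640000 + 0.855000)/2 = 0.747500
  f(c_3) = f(0.747500) = 0.174634
  f(a) × f(c) ≥ 0, new interval: [0.747500, 0.855000]

After 3 iteration(s), the approximation is c_3 = 0.747500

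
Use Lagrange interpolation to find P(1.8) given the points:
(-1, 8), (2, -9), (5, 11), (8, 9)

Lagrange interpolation formula:
P(x) = Σ yᵢ × Lᵢ(x)
where Lᵢ(x) = Π_{j≠i} (x - xⱼ)/(xᵢ - xⱼ)

L_0(1.8) = (1.8 - 2)/(-1 - 2) × (1.8 - 5)/(-1 - 5) × (1.8 - 8)/(-1 - 8) = 0.024494
L_1(1.8) = (1.8 - (-1))/(2 - (-1)) × (1.8 - 5)/(2 - 5) × (1.8 - 8)/(2 - 8) = 1.028741
L_2(1.8) = (1.8 - (-1))/(5 - (-1)) × (1.8 - 2)/(5 - 2) × (1.8 - 8)/(5 - 8) = -0.064296
L_3(1.8) = (1.8 - (-1))/(8 - (-1)) × (1.8 - 2)/(8 - 2) × (1.8 - 5)/(8 - 5) = 0.011062

P(1.8) = 8×L_0(1.8) + (-9)×L_1(1.8) + 11×L_2(1.8) + 9×L_3(1.8)
P(1.8) = -9.670420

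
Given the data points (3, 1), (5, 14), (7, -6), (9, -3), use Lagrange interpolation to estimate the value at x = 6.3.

Lagrange interpolation formula:
P(x) = Σ yᵢ × Lᵢ(x)
where Lᵢ(x) = Π_{j≠i} (x - xⱼ)/(xᵢ - xⱼ)

L_0(6.3) = (6.3 - 5)/(3 - 5) × (6.3 - 7)/(3 - 7) × (6.3 - 9)/(3 - 9) = -0.051188
L_1(6.3) = (6.3 - 3)/(5 - 3) × (6.3 - 7)/(5 - 7) × (6.3 - 9)/(5 - 9) = 0.389813
L_2(6.3) = (6.3 - 3)/(7 - 3) × (6.3 - 5)/(7 - 5) × (6.3 - 9)/(7 - 9) = 0.723937
L_3(6.3) = (6.3 - 3)/(9 - 3) × (6.3 - 5)/(9 - 5) × (6.3 - 7)/(9 - 7) = -0.062563

P(6.3) = 1×L_0(6.3) + 14×L_1(6.3) + (-6)×L_2(6.3) + (-3)×L_3(6.3)
P(6.3) = 1.250250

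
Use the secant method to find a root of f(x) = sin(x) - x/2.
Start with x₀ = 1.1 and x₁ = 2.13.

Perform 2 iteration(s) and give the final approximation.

f(x) = sin(x) - x/2
x₀ = 1.1, x₁ = 2.13

Secant formula: x_{n+1} = x_n - f(x_n)(x_n - x_{n-1})/(f(x_n) - f(x_{n-1}))

Iteration 1:
  f(1.100000) = 0.341207
  f(2.130000) = -0.217322
  x_2 = 2.130000 - (-0.217322)×(2.130000 - 1.100000)/(-0.217322 - 0.341207)
       = 1.729230
Iteration 2:
  f(2.130000) = -0.217322
  f(1.729230) = 0.122861
  x_3 = 1.729230 - 0.122861×(1.729230 - 2.130000)/(0.122861 - (-0.217322))
       = 1.873972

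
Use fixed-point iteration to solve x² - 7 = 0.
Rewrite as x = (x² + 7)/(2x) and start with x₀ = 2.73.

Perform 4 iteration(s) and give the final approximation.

Equation: x² - 7 = 0
Fixed-point form: x = (x² + 7)/(2x)
x₀ = 2.73

x_1 = g(2.730000) = 2.647051
x_2 = g(2.647051) = 2.645752
x_3 = g(2.645752) = 2.645751
x_4 = g(2.645751) = 2.645751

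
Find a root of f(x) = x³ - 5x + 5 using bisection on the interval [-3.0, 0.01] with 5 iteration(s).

f(x) = x³ - 5x + 5
Initial interval: [-3.0, 0.01]

Iteration 1:
  c_1 = (-3.000000 + 0.010000)/2 = -1.495000
  f(c_1) = f(-1.495000) = 9.133638
  f(a) × f(c) < 0, new interval: [-3.000000, -1.495000]
Iteration 2:
  c_2 = (-3.000000 + (-1.495000))/2 = -2.247500
  f(c_2) = f(-2.247500) = 4.884802
  f(a) × f(c) < 0, new interval: [-3.000000, -2.247500]
Iteration 3:
  c_3 = (-3.000000 + (-2.247500))/2 = -2.623750
  f(c_3) = f(-2.623750) = 0.056687
  f(a) × f(c) < 0, new interval: [-3.000000, -2.623750]
Iteration 4:
  c_4 = (-3.000000 + (-2.623750))/2 = -2.811875
  f(c_4) = f(-2.811875) = -3.173111
  f(a) × f(c) ≥ 0, new interval: [-2.811875, -2.623750]
Iteration 5:
  c_5 = (-2.811875 + (-2.623750))/2 = -2.717812
  f(c_5) = f(-2.717812) = -1.486073
  f(a) × f(c) ≥ 0, new interval: [-2.717812, -2.623750]

After 5 iteration(s), the approximation is c_5 = -2.717812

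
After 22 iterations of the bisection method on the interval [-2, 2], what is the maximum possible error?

Bisection error bound: |error| ≤ (b-a)/2^n
|error| ≤ (2 - (-2))/2^22 = 4/2^22
|error| ≤ 0.0000009537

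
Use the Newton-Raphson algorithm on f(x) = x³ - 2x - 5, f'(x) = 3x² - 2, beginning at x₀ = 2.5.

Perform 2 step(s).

f(x) = x³ - 2x - 5
f'(x) = 3x² - 2
x₀ = 2.5

Newton-Raphson formula: x_{n+1} = x_n - f(x_n)/f'(x_n)

Iteration 1:
  f(2.500000) = 5.625000
  f'(2.500000) = 16.750000
  x_1 = 2.500000 - 5.625000/16.750000 = 2.164179
Iteration 2:
  f(2.164179) = 0.807945
  f'(2.164179) = 12.051014
  x_2 = 2.164179 - 0.807945/12.051014 = 2.097135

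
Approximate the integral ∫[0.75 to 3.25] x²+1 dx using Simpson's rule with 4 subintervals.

f(x) = x²+1
a = 0.75, b = 3.25, n = 4
h = (b - a)/n = 0.625000

Simpson's rule: (h/3)[f(x₀) + 4f(x₁) + 2f(x₂) + ... + f(xₙ)]

x_0 = 0.7500, f(x_0) = 1.562500, coefficient = 1
x_1 = 1.3750, f(x_1) = 2.890625, coefficient = 4
x_2 = 2.0000, f(x_2) = 5.000000, coefficient = 2
x_3 = 2.6250, f(x_3) = 7.890625, coefficient = 4
x_4 = 3.2500, f(x_4) = 11.562500, coefficient = 1

I ≈ (0.625000/3) × 66.250000 = 13.802083
Exact value: 13.802083
Error: 0.000000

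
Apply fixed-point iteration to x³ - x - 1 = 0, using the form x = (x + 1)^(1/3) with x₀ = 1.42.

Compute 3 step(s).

Equation: x³ - x - 1 = 0
Fixed-point form: x = (x + 1)^(1/3)
x₀ = 1.42

x_1 = g(1.420000) = 1.342575
x_2 = g(1.342575) = 1.328101
x_3 = g(1.328101) = 1.325360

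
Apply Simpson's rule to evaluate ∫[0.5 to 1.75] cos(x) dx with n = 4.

f(x) = cos(x)
a = 0.5, b = 1.75, n = 4
h = (b - a)/n = 0.312500

Simpson's rule: (h/3)[f(x₀) + 4f(x₁) + 2f(x₂) + ... + f(xₙ)]

x_0 = 0.5000, f(x_0) = 0.877583, coefficient = 1
x_1 = 0.8125, f(x_1) = 0.687686, coefficient = 4
x_2 = 1.1250, f(x_2) = 0.431177, coefficient = 2
x_3 = 1.4375, f(x_3) = 0.132902, coefficient = 4
x_4 = 1.7500, f(x_4) = -0.178246, coefficient = 1

I ≈ (0.312500/3) × 4.844040 = 0.504587
Exact value: 0.504560
Error: 0.000027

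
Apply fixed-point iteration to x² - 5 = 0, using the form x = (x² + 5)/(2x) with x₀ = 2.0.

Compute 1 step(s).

Equation: x² - 5 = 0
Fixed-point form: x = (x² + 5)/(2x)
x₀ = 2.0

x_1 = g(2.000000) = 2.250000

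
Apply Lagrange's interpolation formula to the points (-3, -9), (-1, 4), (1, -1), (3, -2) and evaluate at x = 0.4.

Lagrange interpolation formula:
P(x) = Σ yᵢ × Lᵢ(x)
where Lᵢ(x) = Π_{j≠i} (x - xⱼ)/(xᵢ - xⱼ)

L_0(0.4) = (0.4 - (-1))/(-3 - (-1)) × (0.4 - 1)/(-3 - 1) × (0.4 - 3)/(-3 - 3) = -0.045500
L_1(0.4) = (0.4 - (-3))/(-1 - (-3)) × (0.4 - 1)/(-1 - 1) × (0.4 - 3)/(-1 - 3) = 0.331500
L_2(0.4) = (0.4 - (-3))/(1 - (-3)) × (0.4 - (-1))/(1 - (-1)) × (0.4 - 3)/(1 - 3) = 0.773500
L_3(0.4) = (0.4 - (-3))/(3 - (-3)) × (0.4 - (-1))/(3 - (-1)) × (0.4 - 1)/(3 - 1) = -0.059500

P(0.4) = (-9)×L_0(0.4) + 4×L_1(0.4) + (-1)×L_2(0.4) + (-2)×L_3(0.4)
P(0.4) = 1.081000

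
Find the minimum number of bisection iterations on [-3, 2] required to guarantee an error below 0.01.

We need (b-a)/2^n ≤ 0.01
(2 - (-3))/2^n ≤ 0.01
5/2^n ≤ 0.01
2^n ≥ 500
n ≥ log₂(500) = 8.97
n ≥ 9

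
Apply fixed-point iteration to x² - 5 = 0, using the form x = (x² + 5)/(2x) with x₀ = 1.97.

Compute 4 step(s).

Equation: x² - 5 = 0
Fixed-point form: x = (x² + 5)/(2x)
x₀ = 1.97

x_1 = g(1.970000) = 2.254036
x_2 = g(2.254036) = 2.236140
x_3 = g(2.236140) = 2.236068
x_4 = g(2.236068) = 2.236068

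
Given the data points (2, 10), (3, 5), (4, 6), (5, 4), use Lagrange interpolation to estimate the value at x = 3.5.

Lagrange interpolation formula:
P(x) = Σ yᵢ × Lᵢ(x)
where Lᵢ(x) = Π_{j≠i} (x - xⱼ)/(xᵢ - xⱼ)

L_0(3.5) = (3.5 - 3)/(2 - 3) × (3.5 - 4)/(2 - 4) × (3.5 - 5)/(2 - 5) = -0.062500
L_1(3.5) = (3.5 - 2)/(3 - 2) × (3.5 - 4)/(3 - 4) × (3.5 - 5)/(3 - 5) = 0.562500
L_2(3.5) = (3.5 - 2)/(4 - 2) × (3.5 - 3)/(4 - 3) × (3.5 - 5)/(4 - 5) = 0.562500
L_3(3.5) = (3.5 - 2)/(5 - 2) × (3.5 - 3)/(5 - 3) × (3.5 - 4)/(5 - 4) = -0.062500

P(3.5) = 10×L_0(3.5) + 5×L_1(3.5) + 6×L_2(3.5) + 4×L_3(3.5)
P(3.5) = 5.312500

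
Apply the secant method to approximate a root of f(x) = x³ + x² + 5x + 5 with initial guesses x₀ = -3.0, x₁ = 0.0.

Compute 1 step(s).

f(x) = x³ + x² + 5x + 5
x₀ = -3.0, x₁ = 0.0

Secant formula: x_{n+1} = x_n - f(x_n)(x_n - x_{n-1})/(f(x_n) - f(x_{n-1}))

Iteration 1:
  f(-3.000000) = -28.000000
  f(0.000000) = 5.000000
  x_2 = 0.000000 - 5.000000×(0.000000 - (-3.000000))/(5.000000 - (-28.000000))
       = -0.454545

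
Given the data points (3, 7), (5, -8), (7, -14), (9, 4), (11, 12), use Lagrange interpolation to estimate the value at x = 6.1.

Lagrange interpolation formula:
P(x) = Σ yᵢ × Lᵢ(x)
where Lᵢ(x) = Π_{j≠i} (x - xⱼ)/(xᵢ - xⱼ)

L_0(6.1) = (6.1 - 5)/(3 - 5) × (6.1 - 7)/(3 - 7) × (6.1 - 9)/(3 - 9) × (6.1 - 11)/(3 - 11) = -0.036635
L_1(6.1) = (6.1 - 3)/(5 - 3) × (6.1 - 7)/(5 - 7) × (6.1 - 9)/(5 - 9) × (6.1 - 11)/(5 - 11) = 0.412978
L_2(6.1) = (6.1 - 3)/(7 - 3) × (6.1 - 5)/(7 - 5) × (6.1 - 9)/(7 - 9) × (6.1 - 11)/(7 - 11) = 0.757127
L_3(6.1) = (6.1 - 3)/(9 - 3) × (6.1 - 5)/(9 - 5) × (6.1 - 7)/(9 - 7) × (6.1 - 11)/(9 - 11) = -0.156647
L_4(6.1) = (6.1 - 3)/(11 - 3) × (6.1 - 5)/(11 - 5) × (6.1 - 7)/(11 - 7) × (6.1 - 9)/(11 - 9) = 0.023177

P(6.1) = 7×L_0(6.1) + (-8)×L_1(6.1) + (-14)×L_2(6.1) + 4×L_3(6.1) + 12×L_4(6.1)
P(6.1) = -14.508502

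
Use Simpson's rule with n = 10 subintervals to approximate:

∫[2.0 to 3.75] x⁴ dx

f(x) = x⁴
a = 2.0, b = 3.75, n = 10
h = (b - a)/n = 0.175000

Simpson's rule: (h/3)[f(x₀) + 4f(x₁) + 2f(x₂) + ... + f(xₙ)]

x_0 = 2.0000, f(x_0) = 16.000000, coefficient = 1
x_1 = 2.1750, f(x_1) = 22.378813, coefficient = 4
x_2 = 2.3500, f(x_2) = 30.498006, coefficient = 2
x_3 = 2.5250, f(x_3) = 40.648594, coefficient = 4
x_4 = 2.7000, f(x_4) = 53.144100, coefficient = 2
x_5 = 2.8750, f(x_5) = 68.320557, coefficient = 4
x_6 = 3.0500, f(x_6) = 86.536506, coefficient = 2
x_7 = 3.2250, f(x_7) = 108.173000, coefficient = 4
x_8 = 3.4000, f(x_8) = 133.633600, coefficient = 2
x_9 = 3.5750, f(x_9) = 163.344375, coefficient = 4
x_10 = 3.7500, f(x_10) = 197.753906, coefficient = 1

I ≈ (0.175000/3) × 2432.839689 = 141.915649
Exact value: 141.915430
Error: 0.000219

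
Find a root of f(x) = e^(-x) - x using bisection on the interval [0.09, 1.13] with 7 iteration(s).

f(x) = e^(-x) - x
Initial interval: [0.09, 1.13]

Iteration 1:
  c_1 = (0.090000 + 1.130000)/2 = 0.610000
  f(c_1) = f(0.610000) = -0.066649
  f(a) × f(c) < 0, new interval: [0.090000, 0.610000]
Iteration 2:
  c_2 = (0.090000 + 0.610000)/2 = 0.350000
  f(c_2) = f(0.350000) = 0.354688
  f(a) × f(c) ≥ 0, new interval: [0.350000, 0.610000]
Iteration 3:
  c_3 = (0.350000 + 0.610000)/2 = 0.480000
  f(c_3) = f(0.480000) = 0.138783
  f(a) × f(c) ≥ 0, new interval: [0.480000, 0.610000]
Iteration 4:
  c_4 = (0.480000 + 0.610000)/2 = 0.545000
  f(c_4) = f(0.545000) = 0.034842
  f(a) × f(c) ≥ 0, new interval: [0.545000, 0.610000]
Iteration 5:
  c_5 = (0.545000 + 0.610000)/2 = 0.577500
  f(c_5) = f(0.577500) = -0.016200
  f(a) × f(c) < 0, new interval: [0.545000, 0.577500]
Iteration 6:
  c_6 = (0.545000 + 0.577500)/2 = 0.561250
  f(c_6) = f(0.561250) = 0.009245
  f(a) × f(c) ≥ 0, new interval: [0.561250, 0.577500]
Iteration 7:
  c_7 = (0.561250 + 0.577500)/2 = 0.569375
  f(c_7) = f(0.569375) = -0.003496
  f(a) × f(c) < 0, new interval: [0.561250, 0.569375]

After 7 iteration(s), the approximation is c_7 = 0.569375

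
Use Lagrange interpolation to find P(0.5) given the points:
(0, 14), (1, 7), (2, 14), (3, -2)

Lagrange interpolation formula:
P(x) = Σ yᵢ × Lᵢ(x)
where Lᵢ(x) = Π_{j≠i} (x - xⱼ)/(xᵢ - xⱼ)

L_0(0.5) = (0.5 - 1)/(0 - 1) × (0.5 - 2)/(0 - 2) × (0.5 - 3)/(0 - 3) = 0.312500
L_1(0.5) = (0.5 - 0)/(1 - 0) × (0.5 - 2)/(1 - 2) × (0.5 - 3)/(1 - 3) = 0.937500
L_2(0.5) = (0.5 - 0)/(2 - 0) × (0.5 - 1)/(2 - 1) × (0.5 - 3)/(2 - 3) = -0.312500
L_3(0.5) = (0.5 - 0)/(3 - 0) × (0.5 - 1)/(3 - 1) × (0.5 - 2)/(3 - 2) = 0.062500

P(0.5) = 14×L_0(0.5) + 7×L_1(0.5) + 14×L_2(0.5) + (-2)×L_3(0.5)
P(0.5) = 6.437500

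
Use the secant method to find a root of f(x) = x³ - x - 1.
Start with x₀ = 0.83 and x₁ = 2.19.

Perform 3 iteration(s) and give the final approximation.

f(x) = x³ - x - 1
x₀ = 0.83, x₁ = 2.19

Secant formula: x_{n+1} = x_n - f(x_n)(x_n - x_{n-1})/(f(x_n) - f(x_{n-1}))

Iteration 1:
  f(0.830000) = -1.258213
  f(2.190000) = 7.313459
  x_2 = 2.190000 - 7.313459×(2.190000 - 0.830000)/(7.313459 - (-1.258213))
       = 1.029631
Iteration 2:
  f(2.190000) = 7.313459
  f(1.029631) = -0.938078
  x_3 = 1.029631 - (-0.938078)×(1.029631 - 2.190000)/(-0.938078 - 7.313459)
       = 1.161548
Iteration 3:
  f(1.029631) = -0.938078
  f(1.161548) = -0.594396
  x_4 = 1.161548 - (-0.594396)×(1.161548 - 1.029631)/(-0.594396 - (-0.938078))
       = 1.389697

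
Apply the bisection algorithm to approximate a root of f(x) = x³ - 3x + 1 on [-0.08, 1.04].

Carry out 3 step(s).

f(x) = x³ - 3x + 1
Initial interval: [-0.08, 1.04]

Iteration 1:
  c_1 = (-0.080000 + 1.040000)/2 = 0.480000
  f(c_1) = f(0.480000) = -0.329408
  f(a) × f(c) < 0, new interval: [-0.080000, 0.480000]
Iteration 2:
  c_2 = (-0.080000 + 0.480000)/2 = 0.200000
  f(c_2) = f(0.200000) = 0.408000
  f(a) × f(c) ≥ 0, new interval: [0.200000, 0.480000]
Iteration 3:
  c_3 = (0.200000 + 0.480000)/2 = 0.340000
  f(c_3) = f(0.340000) = 0.019304
  f(a) × f(c) ≥ 0, new interval: [0.340000, 0.480000]

After 3 iteration(s), the approximation is c_3 = 0.340000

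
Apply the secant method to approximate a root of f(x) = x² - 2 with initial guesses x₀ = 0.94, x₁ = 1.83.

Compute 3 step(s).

f(x) = x² - 2
x₀ = 0.94, x₁ = 1.83

Secant formula: x_{n+1} = x_n - f(x_n)(x_n - x_{n-1})/(f(x_n) - f(x_{n-1}))

Iteration 1:
  f(0.940000) = -1.116400
  f(1.830000) = 1.348900
  x_2 = 1.830000 - 1.348900×(1.830000 - 0.940000)/(1.348900 - (-1.116400))
       = 1.343032
Iteration 2:
  f(1.830000) = 1.348900
  f(1.343032) = -0.196264
  x_3 = 1.343032 - (-0.196264)×(1.343032 - 1.830000)/(-0.196264 - 1.348900)
       = 1.404886
Iteration 3:
  f(1.343032) = -0.196264
  f(1.404886) = -0.026295
  x_4 = 1.404886 - (-0.026295)×(1.404886 - 1.343032)/(-0.026295 - (-0.196264))
       = 1.414455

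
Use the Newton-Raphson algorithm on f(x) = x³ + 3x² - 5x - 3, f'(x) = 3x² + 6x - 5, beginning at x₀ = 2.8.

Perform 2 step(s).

f(x) = x³ + 3x² - 5x - 3
f'(x) = 3x² + 6x - 5
x₀ = 2.8

Newton-Raphson formula: x_{n+1} = x_n - f(x_n)/f'(x_n)

Iteration 1:
  f(2.800000) = 28.472000
  f'(2.800000) = 35.320000
  x_1 = 2.800000 - 28.472000/35.320000 = 1.993884
Iteration 2:
  f(1.993884) = 6.884142
  f'(1.993884) = 18.890033
  x_2 = 1.993884 - 6.884142/18.890033 = 1.629452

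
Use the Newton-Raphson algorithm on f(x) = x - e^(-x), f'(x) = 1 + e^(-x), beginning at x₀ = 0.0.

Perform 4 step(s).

f(x) = x - e^(-x)
f'(x) = 1 + e^(-x)
x₀ = 0.0

Newton-Raphson formula: x_{n+1} = x_n - f(x_n)/f'(x_n)

Iteration 1:
  f(0.000000) = -1.000000
  f'(0.000000) = 2.000000
  x_1 = 0.000000 - (-1.000000)/2.000000 = 0.500000
Iteration 2:
  f(0.500000) = -0.106531
  f'(0.500000) = 1.606531
  x_2 = 0.500000 - (-0.106531)/1.606531 = 0.566311
Iteration 3:
  f(0.566311) = -0.001305
  f'(0.566311) = 1.567616
  x_3 = 0.566311 - (-0.001305)/1.567616 = 0.567143
Iteration 4:
  f(0.567143) = 0.000000
  f'(0.567143) = 1.567143
  x_4 = 0.567143 - 0.000000/1.567143 = 0.567143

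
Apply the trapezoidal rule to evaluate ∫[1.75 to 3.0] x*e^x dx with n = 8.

f(x) = x*e^x
a = 1.75, b = 3.0, n = 8
h = (b - a)/n = 0.156250

Trapezoidal rule: (h/2)[f(x₀) + 2f(x₁) + 2f(x₂) + ... + f(xₙ)]

x_0 = 1.7500, f(x_0) = 10.070555, coefficient = 1
x_1 = 1.9062, f(x_1) = 12.824892, coefficient = 2
x_2 = 2.0625, f(x_2) = 16.222819, coefficient = 2
x_3 = 2.2188, f(x_3) = 20.403245, coefficient = 2
x_4 = 2.3750, f(x_4) = 25.533656, coefficient = 2
x_5 = 2.5312, f(x_5) = 31.815807, coefficient = 2
x_6 = 2.6875, f(x_6) = 39.492524, coefficient = 2
x_7 = 2.8438, f(x_7) = 48.855824, coefficient = 2
x_8 = 3.0000, f(x_8) = 60.256611, coefficient = 1

I ≈ (0.156250/2) × 460.624703 = 35.986305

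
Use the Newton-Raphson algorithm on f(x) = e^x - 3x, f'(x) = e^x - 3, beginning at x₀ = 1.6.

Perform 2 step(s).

f(x) = e^x - 3x
f'(x) = e^x - 3
x₀ = 1.6

Newton-Raphson formula: x_{n+1} = x_n - f(x_n)/f'(x_n)

Iteration 1:
  f(1.600000) = 0.153032
  f'(1.600000) = 1.953032
  x_1 = 1.600000 - 0.153032/1.953032 = 1.521644
Iteration 2:
  f(1.521644) = 0.014816
  f'(1.521644) = 1.579747
  x_2 = 1.521644 - 0.014816/1.579747 = 1.512265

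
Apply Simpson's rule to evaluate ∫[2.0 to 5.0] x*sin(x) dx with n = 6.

f(x) = x*sin(x)
a = 2.0, b = 5.0, n = 6
h = (b - a)/n = 0.500000

Simpson's rule: (h/3)[f(x₀) + 4f(x₁) + 2f(x₂) + ... + f(xₙ)]

x_0 = 2.0000, f(x_0) = 1.818595, coefficient = 1
x_1 = 2.5000, f(x_1) = 1.496180, coefficient = 4
x_2 = 3.0000, f(x_2) = 0.423360, coefficient = 2
x_3 = 3.5000, f(x_3) = -1.227741, coefficient = 4
x_4 = 4.0000, f(x_4) = -3.027210, coefficient = 2
x_5 = 4.5000, f(x_5) = -4.398886, coefficient = 4
x_6 = 5.0000, f(x_6) = -4.794621, coefficient = 1

I ≈ (0.500000/3) × -24.705512 = -4.117585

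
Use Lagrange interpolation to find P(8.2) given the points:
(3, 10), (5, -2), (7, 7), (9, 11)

Lagrange interpolation formula:
P(x) = Σ yᵢ × Lᵢ(x)
where Lᵢ(x) = Π_{j≠i} (x - xⱼ)/(xᵢ - xⱼ)

L_0(8.2) = (8.2 - 5)/(3 - 5) × (8.2 - 7)/(3 - 7) × (8.2 - 9)/(3 - 9) = 0.064000
L_1(8.2) = (8.2 - 3)/(5 - 3) × (8.2 - 7)/(5 - 7) × (8.2 - 9)/(5 - 9) = -0.312000
L_2(8.2) = (8.2 - 3)/(7 - 3) × (8.2 - 5)/(7 - 5) × (8.2 - 9)/(7 - 9) = 0.832000
L_3(8.2) = (8.2 - 3)/(9 - 3) × (8.2 - 5)/(9 - 5) × (8.2 - 7)/(9 - 7) = 0.416000

P(8.2) = 10×L_0(8.2) + (-2)×L_1(8.2) + 7×L_2(8.2) + 11×L_3(8.2)
P(8.2) = 11.664000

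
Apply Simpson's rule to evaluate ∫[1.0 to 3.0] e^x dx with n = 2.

f(x) = e^x
a = 1.0, b = 3.0, n = 2
h = (b - a)/n = 1.000000

Simpson's rule: (h/3)[f(x₀) + 4f(x₁) + 2f(x₂) + ... + f(xₙ)]

x_0 = 1.0000, f(x_0) = 2.718282, coefficient = 1
x_1 = 2.0000, f(x_1) = 7.389056, coefficient = 4
x_2 = 3.0000, f(x_2) = 20.085537, coefficient = 1

I ≈ (1.000000/3) × 52.360043 = 17.453348
Exact value: 17.367255
Error: 0.086093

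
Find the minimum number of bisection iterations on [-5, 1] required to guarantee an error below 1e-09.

We need (b-a)/2^n ≤ 1e-09
(1 - (-5))/2^n ≤ 1e-09
6/2^n ≤ 1e-09
2^n ≥ 6000000000
n ≥ log₂(6000000000) = 32.48
n ≥ 33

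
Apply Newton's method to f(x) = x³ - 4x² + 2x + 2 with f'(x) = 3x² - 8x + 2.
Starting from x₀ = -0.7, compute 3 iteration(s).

f(x) = x³ - 4x² + 2x + 2
f'(x) = 3x² - 8x + 2
x₀ = -0.7

Newton-Raphson formula: x_{n+1} = x_n - f(x_n)/f'(x_n)

Iteration 1:
  f(-0.700000) = -1.703000
  f'(-0.700000) = 9.070000
  x_1 = -0.700000 - (-1.703000)/9.070000 = -0.512238
Iteration 2:
  f(-0.512238) = -0.208433
  f'(-0.512238) = 6.885069
  x_2 = -0.512238 - (-0.208433)/6.885069 = -0.481965
Iteration 3:
  f(-0.481965) = -0.005046
  f'(-0.481965) = 6.552590
  x_3 = -0.481965 - (-0.005046)/6.552590 = -0.481195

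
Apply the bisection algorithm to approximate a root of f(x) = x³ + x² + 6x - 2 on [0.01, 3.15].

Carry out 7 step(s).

f(x) = x³ + x² + 6x - 2
Initial interval: [0.01, 3.15]

Iteration 1:
  c_1 = (0.010000 + 3.150000)/2 = 1.580000
  f(c_1) = f(1.580000) = 13.920712
  f(a) × f(c) < 0, new interval: [0.010000, 1.580000]
Iteration 2:
  c_2 = (0.010000 + 1.580000)/2 = 0.795000
  f(c_2) = f(0.795000) = 3.904485
  f(a) × f(c) < 0, new interval: [0.010000, 0.795000]
Iteration 3:
  c_3 = (0.010000 + 0.795000)/2 = 0.402500
  f(c_3) = f(0.402500) = 0.642214
  f(a) × f(c) < 0, new interval: [0.010000, 0.402500]
Iteration 4:
  c_4 = (0.010000 + 0.402500)/2 = 0.206250
  f(c_4) = f(0.206250) = -0.711187
  f(a) × f(c) ≥ 0, new interval: [0.206250, 0.402500]
Iteration 5:
  c_5 = (0.206250 + 0.402500)/2 = 0.304375
  f(c_5) = f(0.304375) = -0.052907
  f(a) × f(c) ≥ 0, new interval: [0.304375, 0.402500]
Iteration 6:
  c_6 = (0.304375 + 0.402500)/2 = 0.353437
  f(c_6) = f(0.353437) = 0.289694
  f(a) × f(c) < 0, new interval: [0.304375, 0.353437]
Iteration 7:
  c_7 = (0.304375 + 0.353437)/2 = 0.328906
  f(c_7) = f(0.328906) = 0.117198
  f(a) × f(c) < 0, new interval: [0.304375, 0.328906]

After 7 iteration(s), the approximation is c_7 = 0.328906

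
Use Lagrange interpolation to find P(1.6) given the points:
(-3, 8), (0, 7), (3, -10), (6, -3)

Lagrange interpolation formula:
P(x) = Σ yᵢ × Lᵢ(x)
where Lᵢ(x) = Π_{j≠i} (x - xⱼ)/(xᵢ - xⱼ)

L_0(1.6) = (1.6 - 0)/(-3 - 0) × (1.6 - 3)/(-3 - 3) × (1.6 - 6)/(-3 - 6) = -0.060840
L_1(1.6) = (1.6 - (-3))/(0 - (-3)) × (1.6 - 3)/(0 - 3) × (1.6 - 6)/(0 - 6) = 0.524741
L_2(1.6) = (1.6 - (-3))/(3 - (-3)) × (1.6 - 0)/(3 - 0) × (1.6 - 6)/(3 - 6) = 0.599704
L_3(1.6) = (1.6 - (-3))/(6 - (-3)) × (1.6 - 0)/(6 - 0) × (1.6 - 3)/(6 - 3) = -0.063605

P(1.6) = 8×L_0(1.6) + 7×L_1(1.6) + (-10)×L_2(1.6) + (-3)×L_3(1.6)
P(1.6) = -2.619753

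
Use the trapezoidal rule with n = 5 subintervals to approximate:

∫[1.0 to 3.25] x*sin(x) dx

f(x) = x*sin(x)
a = 1.0, b = 3.25, n = 5
h = (b - a)/n = 0.450000

Trapezoidal rule: (h/2)[f(x₀) + 2f(x₁) + 2f(x₂) + ... + f(xₙ)]

x_0 = 1.0000, f(x_0) = 0.841471, coefficient = 1
x_1 = 1.4500, f(x_1) = 1.439434, coefficient = 2
x_2 = 1.9000, f(x_2) = 1.797970, coefficient = 2
x_3 = 2.3500, f(x_3) = 1.671962, coefficient = 2
x_4 = 2.8000, f(x_4) = 0.937967, coefficient = 2
x_5 = 3.2500, f(x_5) = -0.351634, coefficient = 1

I ≈ (0.450000/2) × 12.184503 = 2.741513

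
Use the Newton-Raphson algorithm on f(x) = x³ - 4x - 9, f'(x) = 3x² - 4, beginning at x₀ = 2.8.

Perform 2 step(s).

f(x) = x³ - 4x - 9
f'(x) = 3x² - 4
x₀ = 2.8

Newton-Raphson formula: x_{n+1} = x_n - f(x_n)/f'(x_n)

Iteration 1:
  f(2.800000) = 1.752000
  f'(2.800000) = 19.520000
  x_1 = 2.800000 - 1.752000/19.520000 = 2.710246
Iteration 2:
  f(2.710246) = 0.066946
  f'(2.710246) = 18.036299
  x_2 = 2.710246 - 0.066946/18.036299 = 2.706534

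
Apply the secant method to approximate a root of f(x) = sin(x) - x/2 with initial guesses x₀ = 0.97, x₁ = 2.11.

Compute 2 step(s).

f(x) = sin(x) - x/2
x₀ = 0.97, x₁ = 2.11

Secant formula: x_{n+1} = x_n - f(x_n)(x_n - x_{n-1})/(f(x_n) - f(x_{n-1}))

Iteration 1:
  f(0.970000) = 0.339886
  f(2.110000) = -0.196882
  x_2 = 2.110000 - (-0.196882)×(2.110000 - 0.970000)/(-0.196882 - 0.339886)
       = 1.691857
Iteration 2:
  f(2.110000) = -0.196882
  f(1.691857) = 0.146753
  x_3 = 1.691857 - 0.146753×(1.691857 - 2.110000)/(0.146753 - (-0.196882))
       = 1.870429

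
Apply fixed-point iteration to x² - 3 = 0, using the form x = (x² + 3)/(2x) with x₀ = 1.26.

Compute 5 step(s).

Equation: x² - 3 = 0
Fixed-point form: x = (x² + 3)/(2x)
x₀ = 1.26

x_1 = g(1.260000) = 1.820476
x_2 = g(1.820476) = 1.734198
x_3 = g(1.734198) = 1.732052
x_4 = g(1.732052) = 1.732051
x_5 = g(1.732051) = 1.732051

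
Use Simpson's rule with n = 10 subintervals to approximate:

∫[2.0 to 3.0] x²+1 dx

f(x) = x²+1
a = 2.0, b = 3.0, n = 10
h = (b - a)/n = 0.100000

Simpson's rule: (h/3)[f(x₀) + 4f(x₁) + 2f(x₂) + ... + f(xₙ)]

x_0 = 2.0000, f(x_0) = 5.000000, coefficient = 1
x_1 = 2.1000, f(x_1) = 5.410000, coefficient = 4
x_2 = 2.2000, f(x_2) = 5.840000, coefficient = 2
x_3 = 2.3000, f(x_3) = 6.290000, coefficient = 4
x_4 = 2.4000, f(x_4) = 6.760000, coefficient = 2
x_5 = 2.5000, f(x_5) = 7.250000, coefficient = 4
x_6 = 2.6000, f(x_6) = 7.760000, coefficient = 2
x_7 = 2.7000, f(x_7) = 8.290000, coefficient = 4
x_8 = 2.8000, f(x_8) = 8.840000, coefficient = 2
x_9 = 2.9000, f(x_9) = 9.410000, coefficient = 4
x_10 = 3.0000, f(x_10) = 10.000000, coefficient = 1

I ≈ (0.100000/3) × 220.000000 = 7.333333
Exact value: 7.333333
Error: 0.000000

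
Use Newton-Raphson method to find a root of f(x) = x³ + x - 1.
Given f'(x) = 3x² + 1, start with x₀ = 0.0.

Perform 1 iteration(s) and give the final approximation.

f(x) = x³ + x - 1
f'(x) = 3x² + 1
x₀ = 0.0

Newton-Raphson formula: x_{n+1} = x_n - f(x_n)/f'(x_n)

Iteration 1:
  f(0.000000) = -1.000000
  f'(0.000000) = 1.000000
  x_1 = 0.000000 - (-1.000000)/1.000000 = 1.000000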